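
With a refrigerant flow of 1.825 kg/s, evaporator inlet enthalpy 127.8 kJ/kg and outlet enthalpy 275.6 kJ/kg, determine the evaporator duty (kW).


dh = 275.6 - 127.8 = 147.8 kJ/kg
Q_evap = m_dot * dh = 1.825 * 147.8
Q_evap = 269.74 kW

269.74


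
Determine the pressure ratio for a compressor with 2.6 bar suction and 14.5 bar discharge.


PR = P_high / P_low
PR = 14.5 / 2.6
PR = 5.577

5.577


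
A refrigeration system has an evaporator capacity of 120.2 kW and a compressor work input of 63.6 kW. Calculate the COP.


COP = Q_evap / W
COP = 120.2 / 63.6
COP = 1.89

1.89


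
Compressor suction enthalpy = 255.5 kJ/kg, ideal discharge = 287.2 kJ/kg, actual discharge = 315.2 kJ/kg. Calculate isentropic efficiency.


dh_ideal = 287.2 - 255.5 = 31.7 kJ/kg
dh_actual = 315.2 - 255.5 = 59.7 kJ/kg
eta_s = dh_ideal / dh_actual = 31.7 / 59.7
eta_s = 0.531

0.531


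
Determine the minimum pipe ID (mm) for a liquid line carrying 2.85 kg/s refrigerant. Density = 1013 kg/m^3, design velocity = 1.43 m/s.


A = m_dot / (rho * v) = 2.85 / (1013 * 1.43) = 0.001967430398 m^2
d = sqrt(4*A/pi) * 1000
d = 50.1 mm

50.1


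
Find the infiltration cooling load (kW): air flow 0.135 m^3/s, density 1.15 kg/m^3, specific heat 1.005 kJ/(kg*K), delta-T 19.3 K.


Q = V_dot * rho * cp * dT
Q = 0.135 * 1.15 * 1.005 * 19.3
Q = 3.011 kW

3.011


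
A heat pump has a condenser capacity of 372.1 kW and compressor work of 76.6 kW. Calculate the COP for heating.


COP_hp = Q_cond / W
COP_hp = 372.1 / 76.6
COP_hp = 4.858

4.858


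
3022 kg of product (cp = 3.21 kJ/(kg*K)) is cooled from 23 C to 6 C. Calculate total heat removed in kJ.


dT = 23 - (6) = 17 K
Q = m * cp * dT = 3022 * 3.21 * 17
Q = 164911 kJ

164911


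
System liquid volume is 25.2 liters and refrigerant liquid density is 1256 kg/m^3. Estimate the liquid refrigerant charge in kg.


Charge = V * rho / 1000
Charge = 25.2 * 1256 / 1000
Charge = 31.65 kg

31.65


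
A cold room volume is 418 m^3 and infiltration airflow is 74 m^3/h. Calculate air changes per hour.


ACH = flow / volume
ACH = 74 / 418
ACH = 0.177

0.177


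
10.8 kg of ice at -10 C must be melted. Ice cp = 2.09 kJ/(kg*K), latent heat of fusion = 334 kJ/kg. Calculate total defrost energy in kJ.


Sensible heat = cp * dT = 2.09 * 10 = 20.9 kJ/kg
Total per kg = 20.9 + 334 = 354.9 kJ/kg
Q = m * total = 10.8 * 354.9
Q = 3832.9 kJ

3832.9


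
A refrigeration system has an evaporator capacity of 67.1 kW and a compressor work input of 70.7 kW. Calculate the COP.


COP = Q_evap / W
COP = 67.1 / 70.7
COP = 0.949

0.949


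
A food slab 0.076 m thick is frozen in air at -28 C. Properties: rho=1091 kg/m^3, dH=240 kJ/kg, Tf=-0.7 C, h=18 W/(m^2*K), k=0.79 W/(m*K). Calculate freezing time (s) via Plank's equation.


dT = -0.7 - (-28) = 27.3 K
term1 = a/(2h) = 0.076/(2*18) = 0.002111111111
term2 = a^2/(8k) = 0.076^2/(8*0.79) = 0.0009139240506
t = rho*dH*1000/dT * (term1 + term2)
t = 1091*240*1000/27.3 * (0.002111111111 + 0.0009139240506)
t = 29014 s

29014


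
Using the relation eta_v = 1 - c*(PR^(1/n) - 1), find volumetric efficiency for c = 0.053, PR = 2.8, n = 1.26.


PR^(1/n) = 2.8^(1/1.26) = 2.26405684
eta_v = 1 - 0.053 * (2.26405684 - 1)
eta_v = 0.933

0.933


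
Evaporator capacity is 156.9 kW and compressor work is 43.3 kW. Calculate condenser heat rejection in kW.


Q_cond = Q_evap + W
Q_cond = 156.9 + 43.3
Q_cond = 200.2 kW

200.2


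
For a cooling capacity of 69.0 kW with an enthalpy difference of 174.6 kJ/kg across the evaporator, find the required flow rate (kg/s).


m_dot = Q / dh
m_dot = 69.0 / 174.6
m_dot = 0.3952 kg/s

0.3952


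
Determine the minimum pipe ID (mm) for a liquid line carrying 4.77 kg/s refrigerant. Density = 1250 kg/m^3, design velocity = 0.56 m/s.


A = m_dot / (rho * v) = 4.77 / (1250 * 0.56) = 0.006814285714 m^2
d = sqrt(4*A/pi) * 1000
d = 93.1 mm

93.1


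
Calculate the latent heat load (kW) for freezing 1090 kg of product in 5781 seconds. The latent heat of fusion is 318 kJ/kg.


Q_lat = m * h_fg / t
Q_lat = 1090 * 318 / 5781
Q_lat = 59.96 kW

59.96


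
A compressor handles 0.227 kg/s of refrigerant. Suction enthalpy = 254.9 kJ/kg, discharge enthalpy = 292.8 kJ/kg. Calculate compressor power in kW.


dh = 292.8 - 254.9 = 37.9 kJ/kg
W = m_dot * dh = 0.227 * 37.9 = 8.6 kW

8.6


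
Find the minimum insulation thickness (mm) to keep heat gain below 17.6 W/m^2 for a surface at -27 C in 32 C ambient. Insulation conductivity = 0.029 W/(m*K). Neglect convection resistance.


dT = 32 - (-27) = 59 K
thickness = k * dT / q_max * 1000
thickness = 0.029 * 59 / 17.6 * 1000
thickness = 97.2 mm

97.2


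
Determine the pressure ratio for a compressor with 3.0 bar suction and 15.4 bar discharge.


PR = P_high / P_low
PR = 15.4 / 3.0
PR = 5.133

5.133


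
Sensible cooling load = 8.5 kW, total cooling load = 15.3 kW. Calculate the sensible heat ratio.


SHR = Q_sensible / Q_total
SHR = 8.5 / 15.3
SHR = 0.556

0.556


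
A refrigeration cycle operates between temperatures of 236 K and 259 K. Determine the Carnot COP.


dT = 259 - 236 = 23 K
COP_carnot = T_cold / dT = 236 / 23
COP_carnot = 10.261

10.261


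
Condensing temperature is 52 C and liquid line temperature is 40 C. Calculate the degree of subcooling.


Subcooling = T_cond - T_liquid
Subcooling = 52 - 40
Subcooling = 12 K

12


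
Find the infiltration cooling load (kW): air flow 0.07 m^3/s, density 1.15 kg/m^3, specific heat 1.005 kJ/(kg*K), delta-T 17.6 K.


Q = V_dot * rho * cp * dT
Q = 0.07 * 1.15 * 1.005 * 17.6
Q = 1.424 kW

1.424


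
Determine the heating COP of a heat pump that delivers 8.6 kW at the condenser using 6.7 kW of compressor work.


COP_hp = Q_cond / W
COP_hp = 8.6 / 6.7
COP_hp = 1.284

1.284


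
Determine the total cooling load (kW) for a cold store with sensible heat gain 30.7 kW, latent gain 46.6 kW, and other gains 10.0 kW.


Q_total = Q_s + Q_l + Q_misc
Q_total = 30.7 + 46.6 + 10.0
Q_total = 87.3 kW

87.3


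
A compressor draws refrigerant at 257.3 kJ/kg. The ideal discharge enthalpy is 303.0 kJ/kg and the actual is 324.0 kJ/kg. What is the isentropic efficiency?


dh_ideal = 303.0 - 257.3 = 45.7 kJ/kg
dh_actual = 324.0 - 257.3 = 66.7 kJ/kg
eta_s = dh_ideal / dh_actual = 45.7 / 66.7
eta_s = 0.6852

0.6852


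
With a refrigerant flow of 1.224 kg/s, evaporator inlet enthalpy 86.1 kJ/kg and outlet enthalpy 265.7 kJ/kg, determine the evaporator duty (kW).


dh = 265.7 - 86.1 = 179.6 kJ/kg
Q_evap = m_dot * dh = 1.224 * 179.6
Q_evap = 219.83 kW

219.83


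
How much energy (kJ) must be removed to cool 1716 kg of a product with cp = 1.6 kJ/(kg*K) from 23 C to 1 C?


dT = 23 - (1) = 22 K
Q = m * cp * dT = 1716 * 1.6 * 22
Q = 60403 kJ

60403


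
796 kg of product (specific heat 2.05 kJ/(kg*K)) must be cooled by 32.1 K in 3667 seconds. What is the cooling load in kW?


Q = m * cp * dT / t
Q = 796 * 2.05 * 32.1 / 3667
Q = 14.284 kW

14.284


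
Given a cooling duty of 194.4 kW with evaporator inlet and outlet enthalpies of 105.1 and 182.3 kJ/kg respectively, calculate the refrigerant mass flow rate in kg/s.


dh = 182.3 - 105.1 = 77.2 kJ/kg
m_dot = Q / dh = 194.4 / 77.2 = 2.5181 kg/s

2.5181


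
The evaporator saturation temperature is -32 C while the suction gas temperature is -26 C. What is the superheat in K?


Superheat = T_suction - T_evap
Superheat = -26 - (-32)
Superheat = 6 K

6


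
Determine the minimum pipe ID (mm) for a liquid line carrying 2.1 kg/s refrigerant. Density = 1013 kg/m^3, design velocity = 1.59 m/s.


A = m_dot / (rho * v) = 2.1 / (1013 * 1.59) = 0.001303805249 m^2
d = sqrt(4*A/pi) * 1000
d = 40.7 mm

40.7


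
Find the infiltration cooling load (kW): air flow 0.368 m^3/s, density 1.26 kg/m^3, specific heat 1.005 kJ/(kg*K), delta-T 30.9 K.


Q = V_dot * rho * cp * dT
Q = 0.368 * 1.26 * 1.005 * 30.9
Q = 14.399 kW

14.399


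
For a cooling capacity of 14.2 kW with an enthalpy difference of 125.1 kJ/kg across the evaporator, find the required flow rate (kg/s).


m_dot = Q / dh
m_dot = 14.2 / 125.1
m_dot = 0.1135 kg/s

0.1135


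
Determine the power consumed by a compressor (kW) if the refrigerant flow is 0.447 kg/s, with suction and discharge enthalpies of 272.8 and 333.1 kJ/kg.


dh = 333.1 - 272.8 = 60.3 kJ/kg
W = m_dot * dh = 0.447 * 60.3 = 26.95 kW

26.95


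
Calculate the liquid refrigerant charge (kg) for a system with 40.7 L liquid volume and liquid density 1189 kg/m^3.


Charge = V * rho / 1000
Charge = 40.7 * 1189 / 1000
Charge = 48.39 kg

48.39


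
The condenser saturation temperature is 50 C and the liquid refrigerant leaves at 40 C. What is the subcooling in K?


Subcooling = T_cond - T_liquid
Subcooling = 50 - 40
Subcooling = 10 K

10


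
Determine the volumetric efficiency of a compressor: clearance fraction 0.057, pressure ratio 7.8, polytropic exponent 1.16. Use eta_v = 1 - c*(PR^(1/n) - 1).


PR^(1/n) = 7.8^(1/1.16) = 5.87553031
eta_v = 1 - 0.057 * (5.87553031 - 1)
eta_v = 0.7221

0.7221


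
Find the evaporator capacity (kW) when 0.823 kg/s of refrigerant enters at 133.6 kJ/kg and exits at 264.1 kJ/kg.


dh = 264.1 - 133.6 = 130.5 kJ/kg
Q_evap = m_dot * dh = 0.823 * 130.5
Q_evap = 107.4 kW

107.4


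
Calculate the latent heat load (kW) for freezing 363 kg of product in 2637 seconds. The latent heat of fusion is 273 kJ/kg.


Q_lat = m * h_fg / t
Q_lat = 363 * 273 / 2637
Q_lat = 37.58 kW

37.58


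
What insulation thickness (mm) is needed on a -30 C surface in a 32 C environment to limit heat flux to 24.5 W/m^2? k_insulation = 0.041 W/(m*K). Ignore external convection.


dT = 32 - (-30) = 62 K
thickness = k * dT / q_max * 1000
thickness = 0.041 * 62 / 24.5 * 1000
thickness = 103.8 mm

103.8


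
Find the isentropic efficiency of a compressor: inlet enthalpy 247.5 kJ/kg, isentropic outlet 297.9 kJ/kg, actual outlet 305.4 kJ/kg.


dh_ideal = 297.9 - 247.5 = 50.4 kJ/kg
dh_actual = 305.4 - 247.5 = 57.9 kJ/kg
eta_s = dh_ideal / dh_actual = 50.4 / 57.9
eta_s = 0.8705

0.8705


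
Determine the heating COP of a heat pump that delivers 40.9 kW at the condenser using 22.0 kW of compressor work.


COP_hp = Q_cond / W
COP_hp = 40.9 / 22.0
COP_hp = 1.859

1.859


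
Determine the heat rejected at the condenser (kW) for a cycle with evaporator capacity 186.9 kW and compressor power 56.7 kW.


Q_cond = Q_evap + W
Q_cond = 186.9 + 56.7
Q_cond = 243.6 kW

243.6


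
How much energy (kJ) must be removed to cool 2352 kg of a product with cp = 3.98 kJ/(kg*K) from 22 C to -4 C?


dT = 22 - (-4) = 26 K
Q = m * cp * dT = 2352 * 3.98 * 26
Q = 243385 kJ

243385


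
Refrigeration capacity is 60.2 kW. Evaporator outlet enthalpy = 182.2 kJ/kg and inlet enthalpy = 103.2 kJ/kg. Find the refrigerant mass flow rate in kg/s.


dh = 182.2 - 103.2 = 79.0 kJ/kg
m_dot = Q / dh = 60.2 / 79.0 = 0.762 kg/s

0.762


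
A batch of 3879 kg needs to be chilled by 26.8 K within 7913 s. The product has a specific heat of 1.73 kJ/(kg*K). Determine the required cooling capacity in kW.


Q = m * cp * dT / t
Q = 3879 * 1.73 * 26.8 / 7913
Q = 22.728 kW

22.728


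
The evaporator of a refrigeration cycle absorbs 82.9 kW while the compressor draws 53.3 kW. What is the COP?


COP = Q_evap / W
COP = 82.9 / 53.3
COP = 1.555

1.555


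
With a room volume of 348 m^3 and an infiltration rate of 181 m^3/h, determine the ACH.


ACH = flow / volume
ACH = 181 / 348
ACH = 0.52

0.52


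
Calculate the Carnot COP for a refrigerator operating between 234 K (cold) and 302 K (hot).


dT = 302 - 234 = 68 K
COP_carnot = T_cold / dT = 234 / 68
COP_carnot = 3.441

3.441


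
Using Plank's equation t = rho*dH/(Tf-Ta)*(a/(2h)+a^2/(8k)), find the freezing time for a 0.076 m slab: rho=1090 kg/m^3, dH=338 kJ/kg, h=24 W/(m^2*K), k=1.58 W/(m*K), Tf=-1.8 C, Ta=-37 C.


dT = -1.8 - (-37) = 35.2 K
term1 = a/(2h) = 0.076/(2*24) = 0.001583333333
term2 = a^2/(8k) = 0.076^2/(8*1.58) = 0.0004569620253
t = rho*dH*1000/dT * (term1 + term2)
t = 1090*338*1000/35.2 * (0.001583333333 + 0.0004569620253)
t = 21355 s

21355


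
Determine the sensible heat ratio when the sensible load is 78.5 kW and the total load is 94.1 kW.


SHR = Q_sensible / Q_total
SHR = 78.5 / 94.1
SHR = 0.834

0.834


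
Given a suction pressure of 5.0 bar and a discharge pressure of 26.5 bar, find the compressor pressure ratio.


PR = P_high / P_low
PR = 26.5 / 5.0
PR = 5.3

5.3


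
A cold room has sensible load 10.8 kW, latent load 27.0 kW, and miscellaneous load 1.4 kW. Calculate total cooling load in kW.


Q_total = Q_s + Q_l + Q_misc
Q_total = 10.8 + 27.0 + 1.4
Q_total = 39.2 kW

39.2


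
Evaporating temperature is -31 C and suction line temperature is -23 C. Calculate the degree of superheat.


Superheat = T_suction - T_evap
Superheat = -23 - (-31)
Superheat = 8 K

8


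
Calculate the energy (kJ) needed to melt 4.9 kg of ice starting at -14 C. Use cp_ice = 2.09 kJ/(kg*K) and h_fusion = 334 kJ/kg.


Sensible heat = cp * dT = 2.09 * 14 = 29.26 kJ/kg
Total per kg = 29.26 + 334 = 363.26 kJ/kg
Q = m * total = 4.9 * 363.26
Q = 1780.0 kJ

1780.0


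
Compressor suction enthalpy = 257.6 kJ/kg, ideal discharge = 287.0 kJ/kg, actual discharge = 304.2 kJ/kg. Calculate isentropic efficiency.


dh_ideal = 287.0 - 257.6 = 29.4 kJ/kg
dh_actual = 304.2 - 257.6 = 46.6 kJ/kg
eta_s = dh_ideal / dh_actual = 29.4 / 46.6
eta_s = 0.6309

0.6309


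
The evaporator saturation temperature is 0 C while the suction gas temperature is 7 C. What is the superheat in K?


Superheat = T_suction - T_evap
Superheat = 7 - (0)
Superheat = 7 K

7


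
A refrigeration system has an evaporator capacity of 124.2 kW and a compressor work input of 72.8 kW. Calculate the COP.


COP = Q_evap / W
COP = 124.2 / 72.8
COP = 1.706

1.706


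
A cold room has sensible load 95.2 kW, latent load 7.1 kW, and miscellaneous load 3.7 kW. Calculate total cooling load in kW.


Q_total = Q_s + Q_l + Q_misc
Q_total = 95.2 + 7.1 + 3.7
Q_total = 106.0 kW

106.0


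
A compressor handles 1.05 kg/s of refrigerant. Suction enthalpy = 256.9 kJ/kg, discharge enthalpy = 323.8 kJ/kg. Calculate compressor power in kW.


dh = 323.8 - 256.9 = 66.9 kJ/kg
W = m_dot * dh = 1.05 * 66.9 = 70.25 kW

70.25


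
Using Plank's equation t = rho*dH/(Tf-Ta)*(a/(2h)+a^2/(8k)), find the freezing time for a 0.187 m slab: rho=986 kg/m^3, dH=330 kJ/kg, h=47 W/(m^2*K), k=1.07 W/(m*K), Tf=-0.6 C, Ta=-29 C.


dT = -0.6 - (-29) = 28.4 K
term1 = a/(2h) = 0.187/(2*47) = 0.001989361702
term2 = a^2/(8k) = 0.187^2/(8*1.07) = 0.004085163551
t = rho*dH*1000/dT * (term1 + term2)
t = 986*330*1000/28.4 * (0.001989361702 + 0.004085163551)
t = 69596 s

69596


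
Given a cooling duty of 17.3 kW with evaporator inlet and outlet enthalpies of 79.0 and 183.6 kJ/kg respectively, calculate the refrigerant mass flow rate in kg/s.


dh = 183.6 - 79.0 = 104.6 kJ/kg
m_dot = Q / dh = 17.3 / 104.6 = 0.1654 kg/s

0.1654


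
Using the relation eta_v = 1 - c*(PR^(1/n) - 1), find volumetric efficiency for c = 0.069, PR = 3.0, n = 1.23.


PR^(1/n) = 3.0^(1/1.23) = 2.44288745
eta_v = 1 - 0.069 * (2.44288745 - 1)
eta_v = 0.9004

0.9004


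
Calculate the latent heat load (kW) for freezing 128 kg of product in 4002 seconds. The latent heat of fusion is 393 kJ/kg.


Q_lat = m * h_fg / t
Q_lat = 128 * 393 / 4002
Q_lat = 12.57 kW

12.57


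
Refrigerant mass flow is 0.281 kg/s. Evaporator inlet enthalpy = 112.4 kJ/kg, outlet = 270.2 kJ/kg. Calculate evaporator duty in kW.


dh = 270.2 - 112.4 = 157.8 kJ/kg
Q_evap = m_dot * dh = 0.281 * 157.8
Q_evap = 44.34 kW

44.34


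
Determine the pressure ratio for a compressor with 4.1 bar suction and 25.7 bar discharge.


PR = P_high / P_low
PR = 25.7 / 4.1
PR = 6.268

6.268


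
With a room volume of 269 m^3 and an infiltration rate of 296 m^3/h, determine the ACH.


ACH = flow / volume
ACH = 296 / 269
ACH = 1.1

1.1


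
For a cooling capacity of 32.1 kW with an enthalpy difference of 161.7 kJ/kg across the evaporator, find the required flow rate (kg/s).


m_dot = Q / dh
m_dot = 32.1 / 161.7
m_dot = 0.1985 kg/s

0.1985


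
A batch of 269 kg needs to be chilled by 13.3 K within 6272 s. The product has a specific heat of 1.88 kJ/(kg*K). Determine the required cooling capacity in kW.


Q = m * cp * dT / t
Q = 269 * 1.88 * 13.3 / 6272
Q = 1.072 kW

1.072


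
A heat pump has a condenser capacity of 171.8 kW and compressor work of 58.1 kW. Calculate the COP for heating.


COP_hp = Q_cond / W
COP_hp = 171.8 / 58.1
COP_hp = 2.957

2.957


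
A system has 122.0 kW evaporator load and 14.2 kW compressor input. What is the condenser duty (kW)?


Q_cond = Q_evap + W
Q_cond = 122.0 + 14.2
Q_cond = 136.2 kW

136.2


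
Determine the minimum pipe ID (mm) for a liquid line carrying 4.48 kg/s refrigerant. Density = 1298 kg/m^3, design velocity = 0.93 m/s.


A = m_dot / (rho * v) = 4.48 / (1298 * 0.93) = 0.003711251388 m^2
d = sqrt(4*A/pi) * 1000
d = 68.7 mm

68.7


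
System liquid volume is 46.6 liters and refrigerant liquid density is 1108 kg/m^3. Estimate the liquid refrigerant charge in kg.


Charge = V * rho / 1000
Charge = 46.6 * 1108 / 1000
Charge = 51.63 kg

51.63


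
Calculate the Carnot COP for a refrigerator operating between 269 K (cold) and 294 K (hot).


dT = 294 - 269 = 25 K
COP_carnot = T_cold / dT = 269 / 25
COP_carnot = 10.76

10.76


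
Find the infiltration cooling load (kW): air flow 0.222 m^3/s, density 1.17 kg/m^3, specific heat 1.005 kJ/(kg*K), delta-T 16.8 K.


Q = V_dot * rho * cp * dT
Q = 0.222 * 1.17 * 1.005 * 16.8
Q = 4.385 kW

4.385


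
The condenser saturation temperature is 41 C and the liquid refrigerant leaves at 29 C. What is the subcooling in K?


Subcooling = T_cond - T_liquid
Subcooling = 41 - 29
Subcooling = 12 K

12


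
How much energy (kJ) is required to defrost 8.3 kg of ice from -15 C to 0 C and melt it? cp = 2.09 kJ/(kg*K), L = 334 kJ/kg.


Sensible heat = cp * dT = 2.09 * 15 = 31.35 kJ/kg
Total per kg = 31.35 + 334 = 365.35 kJ/kg
Q = m * total = 8.3 * 365.35
Q = 3032.4 kJ

3032.4


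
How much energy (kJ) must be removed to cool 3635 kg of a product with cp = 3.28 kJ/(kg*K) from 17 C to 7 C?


dT = 17 - (7) = 10 K
Q = m * cp * dT = 3635 * 3.28 * 10
Q = 119228 kJ

119228


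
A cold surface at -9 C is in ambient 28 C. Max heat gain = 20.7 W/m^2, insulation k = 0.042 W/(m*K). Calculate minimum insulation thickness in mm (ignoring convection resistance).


dT = 28 - (-9) = 37 K
thickness = k * dT / q_max * 1000
thickness = 0.042 * 37 / 20.7 * 1000
thickness = 75.1 mm

75.1


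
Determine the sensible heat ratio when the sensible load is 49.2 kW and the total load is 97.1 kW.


SHR = Q_sensible / Q_total
SHR = 49.2 / 97.1
SHR = 0.507

0.507


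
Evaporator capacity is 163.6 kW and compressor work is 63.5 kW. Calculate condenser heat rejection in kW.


Q_cond = Q_evap + W
Q_cond = 163.6 + 63.5
Q_cond = 227.1 kW

227.1


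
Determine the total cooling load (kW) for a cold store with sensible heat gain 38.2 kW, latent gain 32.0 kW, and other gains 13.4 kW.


Q_total = Q_s + Q_l + Q_misc
Q_total = 38.2 + 32.0 + 13.4
Q_total = 83.6 kW

83.6


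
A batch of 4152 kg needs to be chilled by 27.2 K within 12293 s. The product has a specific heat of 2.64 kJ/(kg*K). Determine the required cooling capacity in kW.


Q = m * cp * dT / t
Q = 4152 * 2.64 * 27.2 / 12293
Q = 24.253 kW

24.253


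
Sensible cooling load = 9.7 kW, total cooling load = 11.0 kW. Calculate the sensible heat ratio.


SHR = Q_sensible / Q_total
SHR = 9.7 / 11.0
SHR = 0.882

0.882


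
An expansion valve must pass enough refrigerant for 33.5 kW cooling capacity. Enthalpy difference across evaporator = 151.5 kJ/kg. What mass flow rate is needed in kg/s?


m_dot = Q / dh
m_dot = 33.5 / 151.5
m_dot = 0.2211 kg/s

0.2211


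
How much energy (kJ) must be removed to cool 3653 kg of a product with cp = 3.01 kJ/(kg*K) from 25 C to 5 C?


dT = 25 - (5) = 20 K
Q = m * cp * dT = 3653 * 3.01 * 20
Q = 219911 kJ

219911


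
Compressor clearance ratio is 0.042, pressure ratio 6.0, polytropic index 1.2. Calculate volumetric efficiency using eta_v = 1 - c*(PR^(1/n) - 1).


PR^(1/n) = 6.0^(1/1.2) = 4.45101825
eta_v = 1 - 0.042 * (4.45101825 - 1)
eta_v = 0.8551

0.8551


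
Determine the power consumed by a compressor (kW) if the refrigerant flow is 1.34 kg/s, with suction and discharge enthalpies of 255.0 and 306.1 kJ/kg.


dh = 306.1 - 255.0 = 51.1 kJ/kg
W = m_dot * dh = 1.34 * 51.1 = 68.47 kW

68.47


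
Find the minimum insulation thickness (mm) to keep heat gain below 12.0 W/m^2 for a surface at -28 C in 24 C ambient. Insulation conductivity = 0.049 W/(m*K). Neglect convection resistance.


dT = 24 - (-28) = 52 K
thickness = k * dT / q_max * 1000
thickness = 0.049 * 52 / 12.0 * 1000
thickness = 212.3 mm

212.3


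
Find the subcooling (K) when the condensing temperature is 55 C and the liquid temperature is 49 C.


Subcooling = T_cond - T_liquid
Subcooling = 55 - 49
Subcooling = 6 K

6


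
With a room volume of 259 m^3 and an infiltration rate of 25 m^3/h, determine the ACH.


ACH = flow / volume
ACH = 25 / 259
ACH = 0.097

0.097


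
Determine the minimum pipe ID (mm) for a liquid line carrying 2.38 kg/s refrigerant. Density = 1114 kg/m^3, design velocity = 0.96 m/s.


A = m_dot / (rho * v) = 2.38 / (1114 * 0.96) = 0.002225463794 m^2
d = sqrt(4*A/pi) * 1000
d = 53.2 mm

53.2


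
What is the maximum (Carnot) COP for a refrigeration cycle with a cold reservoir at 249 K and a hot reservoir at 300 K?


dT = 300 - 249 = 51 K
COP_carnot = T_cold / dT = 249 / 51
COP_carnot = 4.882

4.882


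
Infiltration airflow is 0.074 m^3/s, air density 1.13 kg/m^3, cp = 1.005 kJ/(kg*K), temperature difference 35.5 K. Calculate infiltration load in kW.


Q = V_dot * rho * cp * dT
Q = 0.074 * 1.13 * 1.005 * 35.5
Q = 2.983 kW

2.983


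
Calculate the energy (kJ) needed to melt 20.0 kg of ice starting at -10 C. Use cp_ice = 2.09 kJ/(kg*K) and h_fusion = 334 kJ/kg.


Sensible heat = cp * dT = 2.09 * 10 = 20.9 kJ/kg
Total per kg = 20.9 + 334 = 354.9 kJ/kg
Q = m * total = 20.0 * 354.9
Q = 7098.0 kJ

7098.0


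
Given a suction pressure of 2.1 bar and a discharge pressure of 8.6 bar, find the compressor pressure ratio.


PR = P_high / P_low
PR = 8.6 / 2.1
PR = 4.095

4.095


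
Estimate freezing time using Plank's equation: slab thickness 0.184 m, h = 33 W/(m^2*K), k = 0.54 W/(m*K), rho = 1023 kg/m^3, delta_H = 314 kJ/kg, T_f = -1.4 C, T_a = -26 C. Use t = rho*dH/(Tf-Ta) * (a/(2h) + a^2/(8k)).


dT = -1.4 - (-26) = 24.6 K
term1 = a/(2h) = 0.184/(2*33) = 0.002787878788
term2 = a^2/(8k) = 0.184^2/(8*0.54) = 0.007837037037
t = rho*dH*1000/dT * (term1 + term2)
t = 1023*314*1000/24.6 * (0.002787878788 + 0.007837037037)
t = 138738 s

138738


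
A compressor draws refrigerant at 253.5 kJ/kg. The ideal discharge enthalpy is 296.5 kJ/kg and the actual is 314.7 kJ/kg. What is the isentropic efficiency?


dh_ideal = 296.5 - 253.5 = 43.0 kJ/kg
dh_actual = 314.7 - 253.5 = 61.2 kJ/kg
eta_s = dh_ideal / dh_actual = 43.0 / 61.2
eta_s = 0.7026

0.7026


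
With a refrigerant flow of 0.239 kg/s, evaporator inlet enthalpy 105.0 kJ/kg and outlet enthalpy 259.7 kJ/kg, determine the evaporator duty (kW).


dh = 259.7 - 105.0 = 154.7 kJ/kg
Q_evap = m_dot * dh = 0.239 * 154.7
Q_evap = 36.97 kW

36.97


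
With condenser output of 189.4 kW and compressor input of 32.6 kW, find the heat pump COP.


COP_hp = Q_cond / W
COP_hp = 189.4 / 32.6
COP_hp = 5.81

5.81


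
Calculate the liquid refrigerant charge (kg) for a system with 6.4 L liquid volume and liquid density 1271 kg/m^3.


Charge = V * rho / 1000
Charge = 6.4 * 1271 / 1000
Charge = 8.13 kg

8.13


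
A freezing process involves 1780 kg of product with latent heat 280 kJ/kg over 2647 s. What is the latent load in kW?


Q_lat = m * h_fg / t
Q_lat = 1780 * 280 / 2647
Q_lat = 188.29 kW

188.29


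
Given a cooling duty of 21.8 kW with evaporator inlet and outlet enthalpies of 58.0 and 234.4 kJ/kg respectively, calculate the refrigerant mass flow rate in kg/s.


dh = 234.4 - 58.0 = 176.4 kJ/kg
m_dot = Q / dh = 21.8 / 176.4 = 0.1236 kg/s

0.1236


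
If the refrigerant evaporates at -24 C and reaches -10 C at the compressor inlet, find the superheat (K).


Superheat = T_suction - T_evap
Superheat = -10 - (-24)
Superheat = 14 K

14


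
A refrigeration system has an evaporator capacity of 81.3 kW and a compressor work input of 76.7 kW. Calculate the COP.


COP = Q_evap / W
COP = 81.3 / 76.7
COP = 1.06

1.06


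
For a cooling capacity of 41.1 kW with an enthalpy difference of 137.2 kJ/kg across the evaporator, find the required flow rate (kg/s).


m_dot = Q / dh
m_dot = 41.1 / 137.2
m_dot = 0.2996 kg/s

0.2996


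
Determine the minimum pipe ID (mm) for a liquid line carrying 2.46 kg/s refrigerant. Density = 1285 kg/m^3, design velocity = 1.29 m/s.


A = m_dot / (rho * v) = 2.46 / (1285 * 1.29) = 0.001484028595 m^2
d = sqrt(4*A/pi) * 1000
d = 43.5 mm

43.5


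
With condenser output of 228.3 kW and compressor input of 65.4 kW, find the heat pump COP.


COP_hp = Q_cond / W
COP_hp = 228.3 / 65.4
COP_hp = 3.491

3.491


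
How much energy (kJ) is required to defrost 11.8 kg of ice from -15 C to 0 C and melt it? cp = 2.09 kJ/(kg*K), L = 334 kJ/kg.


Sensible heat = cp * dT = 2.09 * 15 = 31.35 kJ/kg
Total per kg = 31.35 + 334 = 365.35 kJ/kg
Q = m * total = 11.8 * 365.35
Q = 4311.1 kJ

4311.1


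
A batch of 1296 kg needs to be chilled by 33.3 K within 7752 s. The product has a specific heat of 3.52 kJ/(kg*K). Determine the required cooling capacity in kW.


Q = m * cp * dT / t
Q = 1296 * 3.52 * 33.3 / 7752
Q = 19.596 kW

19.596


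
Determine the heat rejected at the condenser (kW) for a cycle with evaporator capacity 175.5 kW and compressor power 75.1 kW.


Q_cond = Q_evap + W
Q_cond = 175.5 + 75.1
Q_cond = 250.6 kW

250.6


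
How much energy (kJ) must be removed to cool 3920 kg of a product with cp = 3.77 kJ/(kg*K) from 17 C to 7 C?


dT = 17 - (7) = 10 K
Q = m * cp * dT = 3920 * 3.77 * 10
Q = 147784 kJ

147784


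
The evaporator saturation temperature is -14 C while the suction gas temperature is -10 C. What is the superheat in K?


Superheat = T_suction - T_evap
Superheat = -10 - (-14)
Superheat = 4 K

4


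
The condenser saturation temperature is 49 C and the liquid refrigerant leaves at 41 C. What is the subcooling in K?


Subcooling = T_cond - T_liquid
Subcooling = 49 - 41
Subcooling = 8 K

8


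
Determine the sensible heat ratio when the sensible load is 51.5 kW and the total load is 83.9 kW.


SHR = Q_sensible / Q_total
SHR = 51.5 / 83.9
SHR = 0.614

0.614


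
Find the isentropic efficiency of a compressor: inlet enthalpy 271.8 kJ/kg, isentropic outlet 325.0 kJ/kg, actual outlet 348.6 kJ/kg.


dh_ideal = 325.0 - 271.8 = 53.2 kJ/kg
dh_actual = 348.6 - 271.8 = 76.8 kJ/kg
eta_s = dh_ideal / dh_actual = 53.2 / 76.8
eta_s = 0.6927

0.6927


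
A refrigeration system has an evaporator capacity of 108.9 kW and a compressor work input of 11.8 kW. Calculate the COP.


COP = Q_evap / W
COP = 108.9 / 11.8
COP = 9.229

9.229


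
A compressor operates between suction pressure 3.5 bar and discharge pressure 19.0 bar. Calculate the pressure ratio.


PR = P_high / P_low
PR = 19.0 / 3.5
PR = 5.429

5.429


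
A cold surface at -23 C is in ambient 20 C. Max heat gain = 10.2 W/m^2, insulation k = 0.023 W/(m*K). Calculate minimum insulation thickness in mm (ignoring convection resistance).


dT = 20 - (-23) = 43 K
thickness = k * dT / q_max * 1000
thickness = 0.023 * 43 / 10.2 * 1000
thickness = 97.0 mm

97.0


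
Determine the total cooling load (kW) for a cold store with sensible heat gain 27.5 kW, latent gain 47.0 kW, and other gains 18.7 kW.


Q_total = Q_s + Q_l + Q_misc
Q_total = 27.5 + 47.0 + 18.7
Q_total = 93.2 kW

93.2


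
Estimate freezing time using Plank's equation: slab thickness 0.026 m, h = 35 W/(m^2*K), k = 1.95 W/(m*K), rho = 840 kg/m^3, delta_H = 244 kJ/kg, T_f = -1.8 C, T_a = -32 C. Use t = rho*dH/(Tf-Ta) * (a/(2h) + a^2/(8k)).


dT = -1.8 - (-32) = 30.2 K
term1 = a/(2h) = 0.026/(2*35) = 0.0003714285714
term2 = a^2/(8k) = 0.026^2/(8*1.95) = 0.00004333333333
t = rho*dH*1000/dT * (term1 + term2)
t = 840*244*1000/30.2 * (0.0003714285714 + 0.00004333333333)
t = 2815 s

2815


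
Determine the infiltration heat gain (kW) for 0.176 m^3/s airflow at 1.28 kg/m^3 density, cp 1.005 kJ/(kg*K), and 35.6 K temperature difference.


Q = V_dot * rho * cp * dT
Q = 0.176 * 1.28 * 1.005 * 35.6
Q = 8.06 kW

8.06


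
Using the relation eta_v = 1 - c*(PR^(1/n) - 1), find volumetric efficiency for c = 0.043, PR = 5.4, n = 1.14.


PR^(1/n) = 5.4^(1/1.14) = 4.38985996
eta_v = 1 - 0.043 * (4.38985996 - 1)
eta_v = 0.8542

0.8542


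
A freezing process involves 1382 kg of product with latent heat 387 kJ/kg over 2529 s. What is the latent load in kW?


Q_lat = m * h_fg / t
Q_lat = 1382 * 387 / 2529
Q_lat = 211.48 kW

211.48


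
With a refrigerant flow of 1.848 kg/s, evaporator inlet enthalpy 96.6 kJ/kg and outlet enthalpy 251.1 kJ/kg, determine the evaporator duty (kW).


dh = 251.1 - 96.6 = 154.5 kJ/kg
Q_evap = m_dot * dh = 1.848 * 154.5
Q_evap = 285.52 kW

285.52


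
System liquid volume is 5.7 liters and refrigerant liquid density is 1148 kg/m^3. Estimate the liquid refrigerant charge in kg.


Charge = V * rho / 1000
Charge = 5.7 * 1148 / 1000
Charge = 6.54 kg

6.54


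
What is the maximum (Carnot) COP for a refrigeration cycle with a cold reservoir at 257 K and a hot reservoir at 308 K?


dT = 308 - 257 = 51 K
COP_carnot = T_cold / dT = 257 / 51
COP_carnot = 5.039

5.039


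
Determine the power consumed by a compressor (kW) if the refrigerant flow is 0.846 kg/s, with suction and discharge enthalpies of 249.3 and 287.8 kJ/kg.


dh = 287.8 - 249.3 = 38.5 kJ/kg
W = m_dot * dh = 0.846 * 38.5 = 32.57 kW

32.57


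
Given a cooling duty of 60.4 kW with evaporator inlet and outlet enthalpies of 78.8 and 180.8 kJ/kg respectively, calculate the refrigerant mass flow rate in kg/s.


dh = 180.8 - 78.8 = 102.0 kJ/kg
m_dot = Q / dh = 60.4 / 102.0 = 0.5922 kg/s

0.5922


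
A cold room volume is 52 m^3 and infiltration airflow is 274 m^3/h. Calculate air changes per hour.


ACH = flow / volume
ACH = 274 / 52
ACH = 5.269

5.269


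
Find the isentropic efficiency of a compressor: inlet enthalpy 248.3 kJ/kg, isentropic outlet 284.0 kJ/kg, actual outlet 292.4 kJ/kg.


dh_ideal = 284.0 - 248.3 = 35.7 kJ/kg
dh_actual = 292.4 - 248.3 = 44.1 kJ/kg
eta_s = dh_ideal / dh_actual = 35.7 / 44.1
eta_s = 0.8095

0.8095


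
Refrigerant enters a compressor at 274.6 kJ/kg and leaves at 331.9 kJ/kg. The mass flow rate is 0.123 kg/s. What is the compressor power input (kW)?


dh = 331.9 - 274.6 = 57.3 kJ/kg
W = m_dot * dh = 0.123 * 57.3 = 7.05 kW

7.05


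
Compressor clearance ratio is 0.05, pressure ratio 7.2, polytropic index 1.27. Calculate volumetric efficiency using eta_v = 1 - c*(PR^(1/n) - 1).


PR^(1/n) = 7.2^(1/1.27) = 4.73222034
eta_v = 1 - 0.05 * (4.73222034 - 1)
eta_v = 0.8134

0.8134


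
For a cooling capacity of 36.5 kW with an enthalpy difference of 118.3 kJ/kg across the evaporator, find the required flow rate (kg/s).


m_dot = Q / dh
m_dot = 36.5 / 118.3
m_dot = 0.3085 kg/s

0.3085


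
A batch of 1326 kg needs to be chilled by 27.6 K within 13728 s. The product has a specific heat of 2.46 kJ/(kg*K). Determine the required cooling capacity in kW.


Q = m * cp * dT / t
Q = 1326 * 2.46 * 27.6 / 13728
Q = 6.558 kW

6.558


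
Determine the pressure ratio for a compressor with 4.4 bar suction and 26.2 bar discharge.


PR = P_high / P_low
PR = 26.2 / 4.4
PR = 5.955

5.955


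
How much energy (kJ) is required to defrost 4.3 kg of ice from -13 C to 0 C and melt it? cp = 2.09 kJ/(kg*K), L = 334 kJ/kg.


Sensible heat = cp * dT = 2.09 * 13 = 27.17 kJ/kg
Total per kg = 27.17 + 334 = 361.17 kJ/kg
Q = m * total = 4.3 * 361.17
Q = 1553.0 kJ

1553.0


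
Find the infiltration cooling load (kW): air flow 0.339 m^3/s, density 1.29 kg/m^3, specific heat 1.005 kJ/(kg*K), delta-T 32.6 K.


Q = V_dot * rho * cp * dT
Q = 0.339 * 1.29 * 1.005 * 32.6
Q = 14.328 kW

14.328


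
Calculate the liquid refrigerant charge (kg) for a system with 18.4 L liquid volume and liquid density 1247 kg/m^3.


Charge = V * rho / 1000
Charge = 18.4 * 1247 / 1000
Charge = 22.94 kg

22.94


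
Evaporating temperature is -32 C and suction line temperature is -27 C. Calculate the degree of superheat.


Superheat = T_suction - T_evap
Superheat = -27 - (-32)
Superheat = 5 K

5


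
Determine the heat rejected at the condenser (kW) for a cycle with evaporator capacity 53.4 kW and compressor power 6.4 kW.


Q_cond = Q_evap + W
Q_cond = 53.4 + 6.4
Q_cond = 59.8 kW

59.8


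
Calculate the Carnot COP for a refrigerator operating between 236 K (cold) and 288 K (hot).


dT = 288 - 236 = 52 K
COP_carnot = T_cold / dT = 236 / 52
COP_carnot = 4.538

4.538


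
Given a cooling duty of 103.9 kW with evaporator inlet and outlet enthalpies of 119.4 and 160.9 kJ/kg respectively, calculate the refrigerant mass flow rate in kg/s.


dh = 160.9 - 119.4 = 41.5 kJ/kg
m_dot = Q / dh = 103.9 / 41.5 = 2.5036 kg/s

2.5036


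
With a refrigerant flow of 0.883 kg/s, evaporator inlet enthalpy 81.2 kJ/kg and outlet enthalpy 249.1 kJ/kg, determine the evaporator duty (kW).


dh = 249.1 - 81.2 = 167.9 kJ/kg
Q_evap = m_dot * dh = 0.883 * 167.9
Q_evap = 148.26 kW

148.26


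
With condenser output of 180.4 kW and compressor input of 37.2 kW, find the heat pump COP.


COP_hp = Q_cond / W
COP_hp = 180.4 / 37.2
COP_hp = 4.849

4.849


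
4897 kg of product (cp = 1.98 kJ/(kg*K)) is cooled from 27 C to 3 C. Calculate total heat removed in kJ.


dT = 27 - (3) = 24 K
Q = m * cp * dT = 4897 * 1.98 * 24
Q = 232705 kJ

232705


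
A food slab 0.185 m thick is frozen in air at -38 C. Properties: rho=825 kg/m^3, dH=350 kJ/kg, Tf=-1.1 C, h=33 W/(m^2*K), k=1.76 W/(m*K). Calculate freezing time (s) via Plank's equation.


dT = -1.1 - (-38) = 36.9 K
term1 = a/(2h) = 0.185/(2*33) = 0.002803030303
term2 = a^2/(8k) = 0.185^2/(8*1.76) = 0.002430752841
t = rho*dH*1000/dT * (term1 + term2)
t = 825*350*1000/36.9 * (0.002803030303 + 0.002430752841)
t = 40955 s

40955


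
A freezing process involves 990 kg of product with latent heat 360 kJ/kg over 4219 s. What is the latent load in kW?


Q_lat = m * h_fg / t
Q_lat = 990 * 360 / 4219
Q_lat = 84.47 kW

84.47


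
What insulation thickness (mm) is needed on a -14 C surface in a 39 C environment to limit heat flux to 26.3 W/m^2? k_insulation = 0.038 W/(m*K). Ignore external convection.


dT = 39 - (-14) = 53 K
thickness = k * dT / q_max * 1000
thickness = 0.038 * 53 / 26.3 * 1000
thickness = 76.6 mm

76.6


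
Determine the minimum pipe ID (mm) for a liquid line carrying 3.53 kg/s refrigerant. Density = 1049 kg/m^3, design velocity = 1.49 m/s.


A = m_dot / (rho * v) = 3.53 / (1049 * 1.49) = 0.002258462838 m^2
d = sqrt(4*A/pi) * 1000
d = 53.6 mm

53.6


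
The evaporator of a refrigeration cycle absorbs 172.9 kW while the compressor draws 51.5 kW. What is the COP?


COP = Q_evap / W
COP = 172.9 / 51.5
COP = 3.357

3.357


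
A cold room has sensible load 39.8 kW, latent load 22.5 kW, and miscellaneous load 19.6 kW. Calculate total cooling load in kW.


Q_total = Q_s + Q_l + Q_misc
Q_total = 39.8 + 22.5 + 19.6
Q_total = 81.9 kW

81.9


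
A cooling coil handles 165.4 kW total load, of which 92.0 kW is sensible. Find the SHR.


SHR = Q_sensible / Q_total
SHR = 92.0 / 165.4
SHR = 0.556

0.556


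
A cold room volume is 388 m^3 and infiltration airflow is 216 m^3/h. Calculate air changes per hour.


ACH = flow / volume
ACH = 216 / 388
ACH = 0.557

0.557


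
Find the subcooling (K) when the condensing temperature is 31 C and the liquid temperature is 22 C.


Subcooling = T_cond - T_liquid
Subcooling = 31 - 22
Subcooling = 9 K

9


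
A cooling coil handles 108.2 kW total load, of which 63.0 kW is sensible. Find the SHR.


SHR = Q_sensible / Q_total
SHR = 63.0 / 108.2
SHR = 0.582

0.582


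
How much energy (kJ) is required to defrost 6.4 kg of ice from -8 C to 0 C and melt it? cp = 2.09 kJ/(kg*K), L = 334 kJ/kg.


Sensible heat = cp * dT = 2.09 * 8 = 16.72 kJ/kg
Total per kg = 16.72 + 334 = 350.72 kJ/kg
Q = m * total = 6.4 * 350.72
Q = 2244.6 kJ

2244.6


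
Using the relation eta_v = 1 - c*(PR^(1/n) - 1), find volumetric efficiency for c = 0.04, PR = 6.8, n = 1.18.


PR^(1/n) = 6.8^(1/1.18) = 5.07593472
eta_v = 1 - 0.04 * (5.07593472 - 1)
eta_v = 0.837

0.837


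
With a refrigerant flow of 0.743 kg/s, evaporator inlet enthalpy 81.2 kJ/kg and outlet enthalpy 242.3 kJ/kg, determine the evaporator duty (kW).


dh = 242.3 - 81.2 = 161.1 kJ/kg
Q_evap = m_dot * dh = 0.743 * 161.1
Q_evap = 119.7 kW

119.7


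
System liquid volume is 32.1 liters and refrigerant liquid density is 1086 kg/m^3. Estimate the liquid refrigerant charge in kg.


Charge = V * rho / 1000
Charge = 32.1 * 1086 / 1000
Charge = 34.86 kg

34.86


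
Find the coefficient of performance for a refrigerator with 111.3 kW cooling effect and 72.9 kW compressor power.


COP = Q_evap / W
COP = 111.3 / 72.9
COP = 1.527

1.527


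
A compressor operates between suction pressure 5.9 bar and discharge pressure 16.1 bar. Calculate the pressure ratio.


PR = P_high / P_low
PR = 16.1 / 5.9
PR = 2.729

2.729


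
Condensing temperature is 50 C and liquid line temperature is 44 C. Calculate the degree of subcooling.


Subcooling = T_cond - T_liquid
Subcooling = 50 - 44
Subcooling = 6 K

6


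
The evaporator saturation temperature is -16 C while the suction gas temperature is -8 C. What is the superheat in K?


Superheat = T_suction - T_evap
Superheat = -8 - (-16)
Superheat = 8 K

8


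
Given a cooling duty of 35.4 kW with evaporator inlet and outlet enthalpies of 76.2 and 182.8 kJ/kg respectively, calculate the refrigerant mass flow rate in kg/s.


dh = 182.8 - 76.2 = 106.6 kJ/kg
m_dot = Q / dh = 35.4 / 106.6 = 0.3321 kg/s

0.3321


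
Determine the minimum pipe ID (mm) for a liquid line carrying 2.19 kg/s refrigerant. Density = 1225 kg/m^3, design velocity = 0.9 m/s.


A = m_dot / (rho * v) = 2.19 / (1225 * 0.9) = 0.001986394558 m^2
d = sqrt(4*A/pi) * 1000
d = 50.3 mm

50.3


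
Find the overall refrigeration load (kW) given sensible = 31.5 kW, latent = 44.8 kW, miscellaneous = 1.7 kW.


Q_total = Q_s + Q_l + Q_misc
Q_total = 31.5 + 44.8 + 1.7
Q_total = 78.0 kW

78.0


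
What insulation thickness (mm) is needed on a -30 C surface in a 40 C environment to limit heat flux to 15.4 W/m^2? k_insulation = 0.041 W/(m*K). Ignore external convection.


dT = 40 - (-30) = 70 K
thickness = k * dT / q_max * 1000
thickness = 0.041 * 70 / 15.4 * 1000
thickness = 186.4 mm

186.4


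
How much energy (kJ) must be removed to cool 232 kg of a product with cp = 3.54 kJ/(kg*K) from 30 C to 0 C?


dT = 30 - (0) = 30 K
Q = m * cp * dT = 232 * 3.54 * 30
Q = 24638 kJ

24638


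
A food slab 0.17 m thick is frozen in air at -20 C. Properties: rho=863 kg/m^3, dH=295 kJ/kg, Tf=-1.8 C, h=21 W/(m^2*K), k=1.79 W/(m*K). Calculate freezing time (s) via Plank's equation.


dT = -1.8 - (-20) = 18.2 K
term1 = a/(2h) = 0.17/(2*21) = 0.004047619048
term2 = a^2/(8k) = 0.17^2/(8*1.79) = 0.002018156425
t = rho*dH*1000/dT * (term1 + term2)
t = 863*295*1000/18.2 * (0.004047619048 + 0.002018156425)
t = 84849 s

84849
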